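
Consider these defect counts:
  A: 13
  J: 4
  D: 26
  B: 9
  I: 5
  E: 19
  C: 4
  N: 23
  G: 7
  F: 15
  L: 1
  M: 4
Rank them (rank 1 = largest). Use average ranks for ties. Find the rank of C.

Sorted (descending): 26, 23, 19, 15, 13, 9, 7, 5, 4, 4, 4, 1
The 3 values of 4 occupy positions 9–11 → average rank 10.
C has value 4 → rank 10.

10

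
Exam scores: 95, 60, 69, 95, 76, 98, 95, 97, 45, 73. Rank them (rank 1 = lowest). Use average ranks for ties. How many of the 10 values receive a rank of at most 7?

Sorted (ascending): 45, 60, 69, 73, 76, 95, 95, 95, 97, 98
The 3 values of 95 occupy positions 6–8 → average rank 7.
Ranks ≤ 7: {1, 2, 3, 4, 5, 7, 7, 7} → 8 values.

8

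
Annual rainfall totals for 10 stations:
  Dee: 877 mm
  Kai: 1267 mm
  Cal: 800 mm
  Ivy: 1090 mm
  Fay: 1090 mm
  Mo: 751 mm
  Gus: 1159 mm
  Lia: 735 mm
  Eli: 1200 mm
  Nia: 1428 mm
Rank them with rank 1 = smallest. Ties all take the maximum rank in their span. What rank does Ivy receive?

Sorted (ascending): 735, 751, 800, 877, 1090, 1090, 1159, 1200, 1267, 1428
The 2 values of 1090 occupy positions 5–6 → each gets rank 6.
Ivy has value 1090 mm → rank 6.

6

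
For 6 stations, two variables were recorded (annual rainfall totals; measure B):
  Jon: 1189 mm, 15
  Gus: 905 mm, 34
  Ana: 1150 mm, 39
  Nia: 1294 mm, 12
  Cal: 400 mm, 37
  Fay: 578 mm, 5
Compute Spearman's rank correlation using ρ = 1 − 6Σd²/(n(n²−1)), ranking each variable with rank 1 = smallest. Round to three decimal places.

Ranks of variable 1: 5, 3, 4, 6, 1, 2
Ranks of variable 2: 3, 4, 6, 2, 5, 1
d = r₁ − r₂: 2, -1, -2, 4, -4, 1
d²: 4, 1, 4, 16, 16, 1; Σd² = 42
ρ = 1 − 6·42/(6·35) = 1 − 252/210 = -0.200

-0.200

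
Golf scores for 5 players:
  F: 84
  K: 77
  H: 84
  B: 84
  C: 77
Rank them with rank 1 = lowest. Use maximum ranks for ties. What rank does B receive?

5

Sorted (ascending): 77, 77, 84, 84, 84
The 2 values of 77 occupy positions 1–2 → each gets rank 2.
The 3 values of 84 occupy positions 3–5 → each gets rank 5.
B has value 84 → rank 5.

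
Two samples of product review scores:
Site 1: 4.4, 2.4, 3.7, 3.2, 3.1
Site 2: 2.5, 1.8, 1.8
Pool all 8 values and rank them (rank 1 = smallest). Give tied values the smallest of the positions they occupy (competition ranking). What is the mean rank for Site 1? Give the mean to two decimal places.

Sorted (ascending): 1.8, 1.8, 2.4, 2.5, 3.1, 3.2, 3.7, 4.4
The 2 values of 1.8 occupy positions 1–2 → each gets rank 1.
Site 1 values → pooled ranks: 4.4→8, 2.4→3, 3.7→7, 3.2→6, 3.1→5
Mean rank = (8 + 3 + 7 + 6 + 5) / 5 = 5.80

5.80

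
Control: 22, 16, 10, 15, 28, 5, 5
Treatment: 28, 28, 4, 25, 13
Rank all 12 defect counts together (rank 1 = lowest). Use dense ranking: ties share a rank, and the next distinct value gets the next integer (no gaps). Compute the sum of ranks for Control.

34

Sorted (ascending): 4, 5, 5, 10, 13, 15, 16, 22, 25, 28, 28, 28
The 2 values of 5 share dense rank 2.
The 3 values of 28 share dense rank 9.
Remaining distinct values take the next consecutive integers.
Control values → pooled ranks: 22→7, 16→6, 10→3, 15→5, 28→9, 5→2, 5→2
Rank sum = 7 + 6 + 3 + 5 + 9 + 2 + 2 = 34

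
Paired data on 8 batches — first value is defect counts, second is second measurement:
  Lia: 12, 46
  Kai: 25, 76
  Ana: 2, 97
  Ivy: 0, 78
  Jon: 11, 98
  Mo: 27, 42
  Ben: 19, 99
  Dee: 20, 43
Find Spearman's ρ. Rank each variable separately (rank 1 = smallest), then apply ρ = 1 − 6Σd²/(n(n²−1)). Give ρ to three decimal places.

Ranks of variable 1: 4, 7, 2, 1, 3, 8, 5, 6
Ranks of variable 2: 3, 4, 6, 5, 7, 1, 8, 2
d = r₁ − r₂: 1, 3, -4, -4, -4, 7, -3, 4
d²: 1, 9, 16, 16, 16, 49, 9, 16; Σd² = 132
ρ = 1 − 6·132/(8·63) = 1 − 792/504 = -0.571

-0.571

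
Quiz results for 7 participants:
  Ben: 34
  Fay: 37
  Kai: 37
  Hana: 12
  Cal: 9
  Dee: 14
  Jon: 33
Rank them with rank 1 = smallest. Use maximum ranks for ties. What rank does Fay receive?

Sorted (ascending): 9, 12, 14, 33, 34, 37, 37
The 2 values of 37 occupy positions 6–7 → each gets rank 7.
Fay has value 37 → rank 7.

7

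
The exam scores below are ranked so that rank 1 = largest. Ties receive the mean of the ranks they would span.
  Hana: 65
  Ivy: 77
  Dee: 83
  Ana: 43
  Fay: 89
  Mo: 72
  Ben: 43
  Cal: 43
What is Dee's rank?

2

Sorted (descending): 89, 83, 77, 72, 65, 43, 43, 43
The 3 values of 43 occupy positions 6–8 → average rank 7.
Dee has value 83 → rank 2.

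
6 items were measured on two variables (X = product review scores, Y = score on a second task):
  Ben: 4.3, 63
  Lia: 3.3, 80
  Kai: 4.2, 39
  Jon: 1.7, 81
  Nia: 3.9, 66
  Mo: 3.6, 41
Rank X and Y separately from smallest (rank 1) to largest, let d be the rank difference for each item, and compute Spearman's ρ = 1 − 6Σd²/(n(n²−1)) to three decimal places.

-0.714

Ranks of variable 1: 6, 2, 5, 1, 4, 3
Ranks of variable 2: 3, 5, 1, 6, 4, 2
d = r₁ − r₂: 3, -3, 4, -5, 0, 1
d²: 9, 9, 16, 25, 0, 1; Σd² = 60
ρ = 1 − 6·60/(6·35) = 1 − 360/210 = -0.714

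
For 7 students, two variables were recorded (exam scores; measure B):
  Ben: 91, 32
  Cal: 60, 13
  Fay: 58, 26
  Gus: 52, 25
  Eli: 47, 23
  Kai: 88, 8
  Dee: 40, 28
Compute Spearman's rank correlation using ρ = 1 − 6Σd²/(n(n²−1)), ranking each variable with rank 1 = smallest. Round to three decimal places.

-0.107

Ranks of variable 1: 7, 5, 4, 3, 2, 6, 1
Ranks of variable 2: 7, 2, 5, 4, 3, 1, 6
d = r₁ − r₂: 0, 3, -1, -1, -1, 5, -5
d²: 0, 9, 1, 1, 1, 25, 25; Σd² = 62
ρ = 1 − 6·62/(7·48) = 1 − 372/336 = -0.107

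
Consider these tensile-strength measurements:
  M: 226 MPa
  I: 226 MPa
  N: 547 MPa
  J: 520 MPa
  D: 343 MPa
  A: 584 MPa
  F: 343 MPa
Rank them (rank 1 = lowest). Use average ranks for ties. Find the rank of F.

Sorted (ascending): 226, 226, 343, 343, 520, 547, 584
The 2 values of 226 occupy positions 1–2 → average rank (1+2)/2 = 1.5.
The 2 values of 343 occupy positions 3–4 → average rank (3+4)/2 = 3.5.
F has value 343 MPa → rank 3.5.

3.5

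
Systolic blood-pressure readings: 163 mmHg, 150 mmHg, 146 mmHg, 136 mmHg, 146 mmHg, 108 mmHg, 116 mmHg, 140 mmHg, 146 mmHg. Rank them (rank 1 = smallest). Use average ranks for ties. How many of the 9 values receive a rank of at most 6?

7

Sorted (ascending): 108, 116, 136, 140, 146, 146, 146, 150, 163
The 3 values of 146 occupy positions 5–7 → average rank 6.
Ranks ≤ 6: {1, 2, 3, 4, 6, 6, 6} → 7 values.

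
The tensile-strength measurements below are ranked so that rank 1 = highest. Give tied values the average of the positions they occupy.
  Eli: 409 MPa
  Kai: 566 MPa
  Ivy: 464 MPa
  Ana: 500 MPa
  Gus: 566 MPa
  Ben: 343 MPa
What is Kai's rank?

1.5

Sorted (descending): 566, 566, 500, 464, 409, 343
The 2 values of 566 occupy positions 1–2 → average rank (1+2)/2 = 1.5.
Kai has value 566 MPa → rank 1.5.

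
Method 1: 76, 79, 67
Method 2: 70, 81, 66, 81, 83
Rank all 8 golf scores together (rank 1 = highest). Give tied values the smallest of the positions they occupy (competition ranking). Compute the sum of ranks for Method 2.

Sorted (descending): 83, 81, 81, 79, 76, 70, 67, 66
The 2 values of 81 occupy positions 2–3 → each gets rank 2.
Method 2 values → pooled ranks: 70→6, 81→2, 66→8, 81→2, 83→1
Rank sum = 6 + 2 + 8 + 2 + 1 = 19

19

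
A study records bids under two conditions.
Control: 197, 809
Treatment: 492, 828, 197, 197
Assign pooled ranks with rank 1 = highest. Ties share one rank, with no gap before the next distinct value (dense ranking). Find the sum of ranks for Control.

Sorted (descending): 828, 809, 492, 197, 197, 197
The 3 values of 197 share dense rank 4.
Remaining distinct values take the next consecutive integers.
Control values → pooled ranks: 197→4, 809→2
Rank sum = 4 + 2 = 6

6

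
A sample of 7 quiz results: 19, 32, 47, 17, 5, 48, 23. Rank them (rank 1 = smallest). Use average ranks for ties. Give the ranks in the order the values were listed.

Sorted (ascending): 5, 17, 19, 23, 32, 47, 48
No ties — each value takes its position as its rank.

3, 5, 6, 2, 1, 7, 4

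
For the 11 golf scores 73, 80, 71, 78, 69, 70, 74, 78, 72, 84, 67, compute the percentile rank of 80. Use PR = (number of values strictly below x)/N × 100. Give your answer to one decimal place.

N = 11.
Strictly below 80: 9. Equal to 80: 1.
PR = 9/11 × 100 = 81.8

81.8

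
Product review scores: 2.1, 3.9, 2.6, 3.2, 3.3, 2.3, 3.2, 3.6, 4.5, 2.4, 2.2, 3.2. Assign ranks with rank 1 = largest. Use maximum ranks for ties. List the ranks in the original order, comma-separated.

12, 2, 8, 7, 4, 10, 7, 3, 1, 9, 11, 7

Sorted (descending): 4.5, 3.9, 3.6, 3.3, 3.2, 3.2, 3.2, 2.6, 2.4, 2.3, 2.2, 2.1
The 3 values of 3.2 occupy positions 5–7 → each gets rank 7.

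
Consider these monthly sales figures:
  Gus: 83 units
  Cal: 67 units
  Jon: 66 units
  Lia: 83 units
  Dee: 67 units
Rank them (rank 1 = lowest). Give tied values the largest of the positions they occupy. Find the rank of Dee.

Sorted (ascending): 66, 67, 67, 83, 83
The 2 values of 67 occupy positions 2–3 → each gets rank 3.
The 2 values of 83 occupy positions 4–5 → each gets rank 5.
Dee has value 67 units → rank 3.

3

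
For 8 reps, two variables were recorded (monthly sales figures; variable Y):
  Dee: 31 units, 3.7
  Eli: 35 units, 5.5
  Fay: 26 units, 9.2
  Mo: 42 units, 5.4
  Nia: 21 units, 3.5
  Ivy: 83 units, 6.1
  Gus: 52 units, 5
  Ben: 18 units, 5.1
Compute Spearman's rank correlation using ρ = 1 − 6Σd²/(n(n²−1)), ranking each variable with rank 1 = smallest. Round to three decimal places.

0.310

Ranks of variable 1: 4, 5, 3, 6, 2, 8, 7, 1
Ranks of variable 2: 2, 6, 8, 5, 1, 7, 3, 4
d = r₁ − r₂: 2, -1, -5, 1, 1, 1, 4, -3
d²: 4, 1, 25, 1, 1, 1, 16, 9; Σd² = 58
ρ = 1 − 6·58/(8·63) = 1 − 348/504 = 0.310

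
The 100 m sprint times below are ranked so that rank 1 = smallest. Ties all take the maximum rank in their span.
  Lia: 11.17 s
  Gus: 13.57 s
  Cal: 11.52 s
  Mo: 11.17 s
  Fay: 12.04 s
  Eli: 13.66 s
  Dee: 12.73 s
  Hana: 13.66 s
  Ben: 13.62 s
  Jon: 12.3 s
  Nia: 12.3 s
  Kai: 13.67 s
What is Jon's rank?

Sorted (ascending): 11.17, 11.17, 11.52, 12.04, 12.3, 12.3, 12.73, 13.57, 13.62, 13.66, 13.66, 13.67
The 2 values of 11.17 occupy positions 1–2 → each gets rank 2.
The 2 values of 12.3 occupy positions 5–6 → each gets rank 6.
The 2 values of 13.66 occupy positions 10–11 → each gets rank 11.
Jon has value 12.3 s → rank 6.

6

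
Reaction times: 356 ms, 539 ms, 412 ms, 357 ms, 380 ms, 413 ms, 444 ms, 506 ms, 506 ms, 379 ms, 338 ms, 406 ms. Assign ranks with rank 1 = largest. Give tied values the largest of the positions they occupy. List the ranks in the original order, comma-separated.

11, 1, 6, 10, 8, 5, 4, 3, 3, 9, 12, 7

Sorted (descending): 539, 506, 506, 444, 413, 412, 406, 380, 379, 357, 356, 338
The 2 values of 506 occupy positions 2–3 → each gets rank 3.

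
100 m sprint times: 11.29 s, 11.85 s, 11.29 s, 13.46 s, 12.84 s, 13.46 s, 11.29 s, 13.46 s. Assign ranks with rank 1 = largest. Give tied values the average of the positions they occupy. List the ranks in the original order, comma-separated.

Sorted (descending): 13.46, 13.46, 13.46, 12.84, 11.85, 11.29, 11.29, 11.29
The 3 values of 13.46 occupy positions 1–3 → average rank 2.
The 3 values of 11.29 occupy positions 6–8 → average rank 7.

7, 5, 7, 2, 4, 2, 7, 2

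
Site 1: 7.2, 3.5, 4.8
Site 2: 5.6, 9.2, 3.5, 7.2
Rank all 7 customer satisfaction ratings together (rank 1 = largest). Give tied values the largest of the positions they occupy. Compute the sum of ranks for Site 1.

15

Sorted (descending): 9.2, 7.2, 7.2, 5.6, 4.8, 3.5, 3.5
The 2 values of 7.2 occupy positions 2–3 → each gets rank 3.
The 2 values of 3.5 occupy positions 6–7 → each gets rank 7.
Site 1 values → pooled ranks: 7.2→3, 3.5→7, 4.8→5
Rank sum = 3 + 7 + 5 = 15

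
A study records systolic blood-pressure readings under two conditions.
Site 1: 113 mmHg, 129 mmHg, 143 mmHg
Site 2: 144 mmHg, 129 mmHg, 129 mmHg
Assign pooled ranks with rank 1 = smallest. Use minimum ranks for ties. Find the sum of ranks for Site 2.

10

Sorted (ascending): 113, 129, 129, 129, 143, 144
The 3 values of 129 occupy positions 2–4 → each gets rank 2.
Site 2 values → pooled ranks: 144→6, 129→2, 129→2
Rank sum = 6 + 2 + 2 = 10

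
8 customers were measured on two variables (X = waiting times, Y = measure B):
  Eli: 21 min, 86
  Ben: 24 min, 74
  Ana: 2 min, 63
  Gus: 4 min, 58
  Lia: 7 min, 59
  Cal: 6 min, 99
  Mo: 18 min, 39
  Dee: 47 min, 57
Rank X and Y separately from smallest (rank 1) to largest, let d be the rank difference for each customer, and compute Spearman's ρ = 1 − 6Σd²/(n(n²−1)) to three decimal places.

Ranks of variable 1: 6, 7, 1, 2, 4, 3, 5, 8
Ranks of variable 2: 7, 6, 5, 3, 4, 8, 1, 2
d = r₁ − r₂: -1, 1, -4, -1, 0, -5, 4, 6
d²: 1, 1, 16, 1, 0, 25, 16, 36; Σd² = 96
ρ = 1 − 6·96/(8·63) = 1 − 576/504 = -0.143

-0.143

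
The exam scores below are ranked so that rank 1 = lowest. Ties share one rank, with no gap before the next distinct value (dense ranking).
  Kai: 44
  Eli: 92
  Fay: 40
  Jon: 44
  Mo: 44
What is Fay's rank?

1

Sorted (ascending): 40, 44, 44, 44, 92
The 3 values of 44 share dense rank 2.
Remaining distinct values take the next consecutive integers.
Fay has value 40 → rank 1.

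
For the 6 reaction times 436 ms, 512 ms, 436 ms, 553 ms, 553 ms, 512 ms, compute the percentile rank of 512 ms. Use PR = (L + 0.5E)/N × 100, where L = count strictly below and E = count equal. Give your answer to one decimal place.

N = 6.
Strictly below 512: 2. Equal to 512: 2.
PR = (2 + 0.5·2)/6 × 100 = 50.0

50.0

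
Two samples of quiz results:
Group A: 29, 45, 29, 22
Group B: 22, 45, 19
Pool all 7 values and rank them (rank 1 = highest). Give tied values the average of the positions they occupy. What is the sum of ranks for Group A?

14

Sorted (descending): 45, 45, 29, 29, 22, 22, 19
The 2 values of 45 occupy positions 1–2 → average rank (1+2)/2 = 1.5.
The 2 values of 29 occupy positions 3–4 → average rank (3+4)/2 = 3.5.
The 2 values of 22 occupy positions 5–6 → average rank (5+6)/2 = 5.5.
Group A values → pooled ranks: 29→3.5, 45→1.5, 29→3.5, 22→5.5
Rank sum = 3.5 + 1.5 + 3.5 + 5.5 = 14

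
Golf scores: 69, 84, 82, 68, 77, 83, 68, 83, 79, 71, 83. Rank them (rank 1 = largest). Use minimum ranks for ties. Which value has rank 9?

69

Sorted (descending): 84, 83, 83, 83, 82, 79, 77, 71, 69, 68, 68
The 3 values of 83 occupy positions 2–4 → each gets rank 2.
The 2 values of 68 occupy positions 10–11 → each gets rank 10.
Rank 9 → value 69.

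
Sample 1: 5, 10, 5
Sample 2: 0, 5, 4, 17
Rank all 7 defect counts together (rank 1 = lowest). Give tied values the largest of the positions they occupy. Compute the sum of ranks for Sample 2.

Sorted (ascending): 0, 4, 5, 5, 5, 10, 17
The 3 values of 5 occupy positions 3–5 → each gets rank 5.
Sample 2 values → pooled ranks: 0→1, 5→5, 4→2, 17→7
Rank sum = 1 + 5 + 2 + 7 = 15

15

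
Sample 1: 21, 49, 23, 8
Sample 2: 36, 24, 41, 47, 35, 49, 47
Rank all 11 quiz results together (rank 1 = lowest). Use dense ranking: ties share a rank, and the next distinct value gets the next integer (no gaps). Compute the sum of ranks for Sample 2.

47

Sorted (ascending): 8, 21, 23, 24, 35, 36, 41, 47, 47, 49, 49
The 2 values of 47 share dense rank 8.
The 2 values of 49 share dense rank 9.
Remaining distinct values take the next consecutive integers.
Sample 2 values → pooled ranks: 36→6, 24→4, 41→7, 47→8, 35→5, 49→9, 47→8
Rank sum = 6 + 4 + 7 + 8 + 5 + 9 + 8 = 47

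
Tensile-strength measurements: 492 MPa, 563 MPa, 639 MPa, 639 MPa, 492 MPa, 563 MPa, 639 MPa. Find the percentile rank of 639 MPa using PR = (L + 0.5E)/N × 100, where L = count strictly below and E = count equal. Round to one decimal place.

N = 7.
Strictly below 639: 4. Equal to 639: 3.
PR = (4 + 0.5·3)/7 × 100 = 78.6

78.6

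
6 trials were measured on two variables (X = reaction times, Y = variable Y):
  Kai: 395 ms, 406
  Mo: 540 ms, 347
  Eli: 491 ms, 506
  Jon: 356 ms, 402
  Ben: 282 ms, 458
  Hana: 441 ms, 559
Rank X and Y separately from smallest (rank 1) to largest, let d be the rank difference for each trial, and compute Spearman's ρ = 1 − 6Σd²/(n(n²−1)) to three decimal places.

-0.086

Ranks of variable 1: 3, 6, 5, 2, 1, 4
Ranks of variable 2: 3, 1, 5, 2, 4, 6
d = r₁ − r₂: 0, 5, 0, 0, -3, -2
d²: 0, 25, 0, 0, 9, 4; Σd² = 38
ρ = 1 − 6·38/(6·35) = 1 − 228/210 = -0.086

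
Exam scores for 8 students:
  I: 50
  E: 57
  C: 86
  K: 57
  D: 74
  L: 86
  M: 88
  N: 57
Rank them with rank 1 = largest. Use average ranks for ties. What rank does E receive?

6

Sorted (descending): 88, 86, 86, 74, 57, 57, 57, 50
The 2 values of 86 occupy positions 2–3 → average rank (2+3)/2 = 2.5.
The 3 values of 57 occupy positions 5–7 → average rank 6.
E has value 57 → rank 6.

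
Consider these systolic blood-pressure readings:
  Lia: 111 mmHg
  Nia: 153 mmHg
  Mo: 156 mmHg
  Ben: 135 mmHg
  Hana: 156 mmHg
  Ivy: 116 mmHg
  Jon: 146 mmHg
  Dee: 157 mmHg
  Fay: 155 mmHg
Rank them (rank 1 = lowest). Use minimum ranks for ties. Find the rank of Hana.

Sorted (ascending): 111, 116, 135, 146, 153, 155, 156, 156, 157
The 2 values of 156 occupy positions 7–8 → each gets rank 7.
Hana has value 156 mmHg → rank 7.

7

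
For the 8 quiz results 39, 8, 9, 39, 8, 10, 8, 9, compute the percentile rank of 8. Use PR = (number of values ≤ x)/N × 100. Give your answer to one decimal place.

37.5

N = 8.
Strictly below 8: 0. Equal to 8: 3.
PR = 3/8 × 100 = 37.5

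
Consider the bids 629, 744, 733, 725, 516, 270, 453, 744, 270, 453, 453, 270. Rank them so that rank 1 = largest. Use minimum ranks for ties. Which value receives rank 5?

629

Sorted (descending): 744, 744, 733, 725, 629, 516, 453, 453, 453, 270, 270, 270
The 2 values of 744 occupy positions 1–2 → each gets rank 1.
The 3 values of 453 occupy positions 7–9 → each gets rank 7.
The 3 values of 270 occupy positions 10–12 → each gets rank 10.
Rank 5 → value 629.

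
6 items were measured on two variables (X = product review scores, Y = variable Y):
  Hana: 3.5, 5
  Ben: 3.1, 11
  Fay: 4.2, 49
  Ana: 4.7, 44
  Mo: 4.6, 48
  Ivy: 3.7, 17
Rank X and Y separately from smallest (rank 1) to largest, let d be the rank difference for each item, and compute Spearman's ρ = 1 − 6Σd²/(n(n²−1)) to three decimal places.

0.714

Ranks of variable 1: 2, 1, 4, 6, 5, 3
Ranks of variable 2: 1, 2, 6, 4, 5, 3
d = r₁ − r₂: 1, -1, -2, 2, 0, 0
d²: 1, 1, 4, 4, 0, 0; Σd² = 10
ρ = 1 − 6·10/(6·35) = 1 − 60/210 = 0.714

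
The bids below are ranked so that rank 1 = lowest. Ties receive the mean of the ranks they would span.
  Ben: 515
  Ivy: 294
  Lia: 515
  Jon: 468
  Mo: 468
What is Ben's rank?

Sorted (ascending): 294, 468, 468, 515, 515
The 2 values of 468 occupy positions 2–3 → average rank (2+3)/2 = 2.5.
The 2 values of 515 occupy positions 4–5 → average rank (4+5)/2 = 4.5.
Ben has value 515 → rank 4.5.

4.5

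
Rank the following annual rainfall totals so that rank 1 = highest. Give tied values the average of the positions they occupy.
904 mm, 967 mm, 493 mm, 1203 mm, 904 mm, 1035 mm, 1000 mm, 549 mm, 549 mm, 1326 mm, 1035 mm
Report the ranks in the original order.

7.5, 6, 11, 2, 7.5, 3.5, 5, 9.5, 9.5, 1, 3.5

Sorted (descending): 1326, 1203, 1035, 1035, 1000, 967, 904, 904, 549, 549, 493
The 2 values of 1035 occupy positions 3–4 → average rank (3+4)/2 = 3.5.
The 2 values of 904 occupy positions 7–8 → average rank (7+8)/2 = 7.5.
The 2 values of 549 occupy positions 9–10 → average rank (9+10)/2 = 9.5.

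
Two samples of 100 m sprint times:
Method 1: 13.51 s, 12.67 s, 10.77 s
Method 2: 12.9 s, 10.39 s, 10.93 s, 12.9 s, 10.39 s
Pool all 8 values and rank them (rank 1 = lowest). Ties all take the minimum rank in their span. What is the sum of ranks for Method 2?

18

Sorted (ascending): 10.39, 10.39, 10.77, 10.93, 12.67, 12.9, 12.9, 13.51
The 2 values of 10.39 occupy positions 1–2 → each gets rank 1.
The 2 values of 12.9 occupy positions 6–7 → each gets rank 6.
Method 2 values → pooled ranks: 12.9→6, 10.39→1, 10.93→4, 12.9→6, 10.39→1
Rank sum = 6 + 1 + 4 + 6 + 1 = 18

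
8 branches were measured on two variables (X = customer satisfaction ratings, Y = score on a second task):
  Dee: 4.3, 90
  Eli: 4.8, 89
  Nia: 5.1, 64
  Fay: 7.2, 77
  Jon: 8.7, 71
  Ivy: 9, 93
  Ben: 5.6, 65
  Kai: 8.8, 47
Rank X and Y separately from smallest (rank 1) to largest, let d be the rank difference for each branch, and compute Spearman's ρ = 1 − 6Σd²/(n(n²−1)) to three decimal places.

Ranks of variable 1: 1, 2, 3, 5, 6, 8, 4, 7
Ranks of variable 2: 7, 6, 2, 5, 4, 8, 3, 1
d = r₁ − r₂: -6, -4, 1, 0, 2, 0, 1, 6
d²: 36, 16, 1, 0, 4, 0, 1, 36; Σd² = 94
ρ = 1 − 6·94/(8·63) = 1 − 564/504 = -0.119

-0.119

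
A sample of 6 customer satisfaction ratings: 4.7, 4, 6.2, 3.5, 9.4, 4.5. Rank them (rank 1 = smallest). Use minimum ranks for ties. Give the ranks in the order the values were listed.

Sorted (ascending): 3.5, 4, 4.5, 4.7, 6.2, 9.4
No ties — each value takes its position as its rank.

4, 2, 5, 1, 6, 3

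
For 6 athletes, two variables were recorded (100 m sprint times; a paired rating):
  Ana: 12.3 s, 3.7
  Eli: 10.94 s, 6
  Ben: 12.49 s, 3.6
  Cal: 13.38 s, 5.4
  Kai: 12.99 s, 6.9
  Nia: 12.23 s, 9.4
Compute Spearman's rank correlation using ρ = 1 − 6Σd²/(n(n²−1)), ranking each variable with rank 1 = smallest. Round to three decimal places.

Ranks of variable 1: 3, 1, 4, 6, 5, 2
Ranks of variable 2: 2, 4, 1, 3, 5, 6
d = r₁ − r₂: 1, -3, 3, 3, 0, -4
d²: 1, 9, 9, 9, 0, 16; Σd² = 44
ρ = 1 − 6·44/(6·35) = 1 − 264/210 = -0.257

-0.257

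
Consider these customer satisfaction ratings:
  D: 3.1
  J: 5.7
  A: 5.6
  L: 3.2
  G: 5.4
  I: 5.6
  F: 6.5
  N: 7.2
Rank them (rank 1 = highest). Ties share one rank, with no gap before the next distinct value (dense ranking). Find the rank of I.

Sorted (descending): 7.2, 6.5, 5.7, 5.6, 5.6, 5.4, 3.2, 3.1
The 2 values of 5.6 share dense rank 4.
Remaining distinct values take the next consecutive integers.
I has value 5.6 → rank 4.

4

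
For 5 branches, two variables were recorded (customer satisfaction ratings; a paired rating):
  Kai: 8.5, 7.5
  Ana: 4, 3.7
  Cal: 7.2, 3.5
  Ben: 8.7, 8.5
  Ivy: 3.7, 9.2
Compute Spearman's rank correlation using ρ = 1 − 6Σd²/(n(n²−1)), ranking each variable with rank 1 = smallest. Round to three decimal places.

-0.100

Ranks of variable 1: 4, 2, 3, 5, 1
Ranks of variable 2: 3, 2, 1, 4, 5
d = r₁ − r₂: 1, 0, 2, 1, -4
d²: 1, 0, 4, 1, 16; Σd² = 22
ρ = 1 − 6·22/(5·24) = 1 − 132/120 = -0.100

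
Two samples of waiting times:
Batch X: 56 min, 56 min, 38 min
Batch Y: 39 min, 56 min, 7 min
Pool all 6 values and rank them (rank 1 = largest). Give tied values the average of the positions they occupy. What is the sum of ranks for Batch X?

Sorted (descending): 56, 56, 56, 39, 38, 7
The 3 values of 56 occupy positions 1–3 → average rank 2.
Batch X values → pooled ranks: 56→2, 56→2, 38→5
Rank sum = 2 + 2 + 5 = 9

9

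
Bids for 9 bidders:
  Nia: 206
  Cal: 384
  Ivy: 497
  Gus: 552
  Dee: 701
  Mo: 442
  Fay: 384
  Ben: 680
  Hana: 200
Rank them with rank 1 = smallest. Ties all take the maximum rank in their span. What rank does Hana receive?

Sorted (ascending): 200, 206, 384, 384, 442, 497, 552, 680, 701
The 2 values of 384 occupy positions 3–4 → each gets rank 4.
Hana has value 200 → rank 1.

1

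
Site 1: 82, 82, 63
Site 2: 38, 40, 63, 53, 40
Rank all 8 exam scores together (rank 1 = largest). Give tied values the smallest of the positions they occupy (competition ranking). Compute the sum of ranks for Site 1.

Sorted (descending): 82, 82, 63, 63, 53, 40, 40, 38
The 2 values of 82 occupy positions 1–2 → each gets rank 1.
The 2 values of 63 occupy positions 3–4 → each gets rank 3.
The 2 values of 40 occupy positions 6–7 → each gets rank 6.
Site 1 values → pooled ranks: 82→1, 82→1, 63→3
Rank sum = 1 + 1 + 3 = 5

5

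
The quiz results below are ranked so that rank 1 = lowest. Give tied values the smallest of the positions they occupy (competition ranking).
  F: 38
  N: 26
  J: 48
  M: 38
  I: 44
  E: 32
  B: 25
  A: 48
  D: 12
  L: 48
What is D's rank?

1

Sorted (ascending): 12, 25, 26, 32, 38, 38, 44, 48, 48, 48
The 2 values of 38 occupy positions 5–6 → each gets rank 5.
The 3 values of 48 occupy positions 8–10 → each gets rank 8.
D has value 12 → rank 1.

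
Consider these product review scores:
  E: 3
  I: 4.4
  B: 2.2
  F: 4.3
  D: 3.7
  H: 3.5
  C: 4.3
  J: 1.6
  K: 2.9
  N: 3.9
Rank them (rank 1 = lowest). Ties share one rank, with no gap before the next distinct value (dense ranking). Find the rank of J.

Sorted (ascending): 1.6, 2.2, 2.9, 3, 3.5, 3.7, 3.9, 4.3, 4.3, 4.4
The 2 values of 4.3 share dense rank 8.
Remaining distinct values take the next consecutive integers.
J has value 1.6 → rank 1.

1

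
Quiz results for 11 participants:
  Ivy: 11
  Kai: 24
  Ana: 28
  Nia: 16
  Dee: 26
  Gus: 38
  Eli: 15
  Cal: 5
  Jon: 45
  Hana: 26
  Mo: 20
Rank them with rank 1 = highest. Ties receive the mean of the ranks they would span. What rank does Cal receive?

11

Sorted (descending): 45, 38, 28, 26, 26, 24, 20, 16, 15, 11, 5
The 2 values of 26 occupy positions 4–5 → average rank (4+5)/2 = 4.5.
Cal has value 5 → rank 11.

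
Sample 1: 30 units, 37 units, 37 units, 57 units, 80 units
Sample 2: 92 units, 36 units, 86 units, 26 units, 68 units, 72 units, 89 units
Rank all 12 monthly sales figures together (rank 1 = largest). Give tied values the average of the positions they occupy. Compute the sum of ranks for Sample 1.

39

Sorted (descending): 92, 89, 86, 80, 72, 68, 57, 37, 37, 36, 30, 26
The 2 values of 37 occupy positions 8–9 → average rank (8+9)/2 = 8.5.
Sample 1 values → pooled ranks: 30→11, 37→8.5, 37→8.5, 57→7, 80→4
Rank sum = 11 + 8.5 + 8.5 + 7 + 4 = 39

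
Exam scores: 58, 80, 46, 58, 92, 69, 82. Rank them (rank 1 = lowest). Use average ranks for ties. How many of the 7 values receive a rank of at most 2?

1

Sorted (ascending): 46, 58, 58, 69, 80, 82, 92
The 2 values of 58 occupy positions 2–3 → average rank (2+3)/2 = 2.5.
Ranks ≤ 2: {1} → 1 value.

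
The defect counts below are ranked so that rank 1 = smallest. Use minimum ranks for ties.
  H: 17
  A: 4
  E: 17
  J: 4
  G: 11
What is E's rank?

4

Sorted (ascending): 4, 4, 11, 17, 17
The 2 values of 4 occupy positions 1–2 → each gets rank 1.
The 2 values of 17 occupy positions 4–5 → each gets rank 4.
E has value 17 → rank 4.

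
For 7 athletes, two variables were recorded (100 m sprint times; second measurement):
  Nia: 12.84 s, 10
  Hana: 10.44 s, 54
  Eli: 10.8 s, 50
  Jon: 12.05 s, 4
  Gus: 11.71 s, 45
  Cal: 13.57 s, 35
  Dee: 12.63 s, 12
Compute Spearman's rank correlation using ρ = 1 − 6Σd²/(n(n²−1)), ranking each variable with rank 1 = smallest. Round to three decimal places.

-0.679

Ranks of variable 1: 6, 1, 2, 4, 3, 7, 5
Ranks of variable 2: 2, 7, 6, 1, 5, 4, 3
d = r₁ − r₂: 4, -6, -4, 3, -2, 3, 2
d²: 16, 36, 16, 9, 4, 9, 4; Σd² = 94
ρ = 1 − 6·94/(7·48) = 1 − 564/336 = -0.679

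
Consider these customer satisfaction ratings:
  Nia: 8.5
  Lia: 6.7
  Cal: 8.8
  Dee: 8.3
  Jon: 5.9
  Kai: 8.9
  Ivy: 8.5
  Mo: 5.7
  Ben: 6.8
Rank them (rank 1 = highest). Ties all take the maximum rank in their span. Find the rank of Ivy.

Sorted (descending): 8.9, 8.8, 8.5, 8.5, 8.3, 6.8, 6.7, 5.9, 5.7
The 2 values of 8.5 occupy positions 3–4 → each gets rank 4.
Ivy has value 8.5 → rank 4.

4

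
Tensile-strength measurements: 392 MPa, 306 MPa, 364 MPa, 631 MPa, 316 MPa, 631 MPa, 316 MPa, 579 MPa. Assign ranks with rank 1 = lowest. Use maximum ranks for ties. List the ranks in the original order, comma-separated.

5, 1, 4, 8, 3, 8, 3, 6

Sorted (ascending): 306, 316, 316, 364, 392, 579, 631, 631
The 2 values of 316 occupy positions 2–3 → each gets rank 3.
The 2 values of 631 occupy positions 7–8 → each gets rank 8.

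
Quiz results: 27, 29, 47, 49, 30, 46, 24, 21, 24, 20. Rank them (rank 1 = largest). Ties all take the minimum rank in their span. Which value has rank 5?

Sorted (descending): 49, 47, 46, 30, 29, 27, 24, 24, 21, 20
The 2 values of 24 occupy positions 7–8 → each gets rank 7.
Rank 5 → value 29.

29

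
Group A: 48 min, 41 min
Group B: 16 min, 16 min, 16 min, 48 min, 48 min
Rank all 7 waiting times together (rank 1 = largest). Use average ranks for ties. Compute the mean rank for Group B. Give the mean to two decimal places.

4.40

Sorted (descending): 48, 48, 48, 41, 16, 16, 16
The 3 values of 48 occupy positions 1–3 → average rank 2.
The 3 values of 16 occupy positions 5–7 → average rank 6.
Group B values → pooled ranks: 16→6, 16→6, 16→6, 48→2, 48→2
Mean rank = (6 + 6 + 6 + 2 + 2) / 5 = 4.40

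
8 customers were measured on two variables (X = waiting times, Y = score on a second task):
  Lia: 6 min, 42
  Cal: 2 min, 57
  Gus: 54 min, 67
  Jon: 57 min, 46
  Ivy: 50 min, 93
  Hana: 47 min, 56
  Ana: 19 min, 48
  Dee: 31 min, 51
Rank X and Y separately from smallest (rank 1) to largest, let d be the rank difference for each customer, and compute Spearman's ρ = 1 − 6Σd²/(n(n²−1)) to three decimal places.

Ranks of variable 1: 2, 1, 7, 8, 6, 5, 3, 4
Ranks of variable 2: 1, 6, 7, 2, 8, 5, 3, 4
d = r₁ − r₂: 1, -5, 0, 6, -2, 0, 0, 0
d²: 1, 25, 0, 36, 4, 0, 0, 0; Σd² = 66
ρ = 1 − 6·66/(8·63) = 1 − 396/504 = 0.214

0.214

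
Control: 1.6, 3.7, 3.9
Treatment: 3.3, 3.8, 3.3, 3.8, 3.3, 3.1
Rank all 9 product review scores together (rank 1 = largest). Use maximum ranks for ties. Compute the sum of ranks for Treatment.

Sorted (descending): 3.9, 3.8, 3.8, 3.7, 3.3, 3.3, 3.3, 3.1, 1.6
The 2 values of 3.8 occupy positions 2–3 → each gets rank 3.
The 3 values of 3.3 occupy positions 5–7 → each gets rank 7.
Treatment values → pooled ranks: 3.3→7, 3.8→3, 3.3→7, 3.8→3, 3.3→7, 3.1→8
Rank sum = 7 + 3 + 7 + 3 + 7 + 8 = 35

35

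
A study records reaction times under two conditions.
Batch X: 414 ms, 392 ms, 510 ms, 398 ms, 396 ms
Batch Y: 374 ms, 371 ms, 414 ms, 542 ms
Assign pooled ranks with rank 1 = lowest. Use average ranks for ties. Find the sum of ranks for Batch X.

26.5

Sorted (ascending): 371, 374, 392, 396, 398, 414, 414, 510, 542
The 2 values of 414 occupy positions 6–7 → average rank (6+7)/2 = 6.5.
Batch X values → pooled ranks: 414→6.5, 392→3, 510→8, 398→5, 396→4
Rank sum = 6.5 + 3 + 8 + 5 + 4 = 26.5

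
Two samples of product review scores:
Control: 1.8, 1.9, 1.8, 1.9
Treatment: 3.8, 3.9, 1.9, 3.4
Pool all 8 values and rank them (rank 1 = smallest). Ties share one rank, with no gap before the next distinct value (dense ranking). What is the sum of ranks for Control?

6

Sorted (ascending): 1.8, 1.8, 1.9, 1.9, 1.9, 3.4, 3.8, 3.9
The 2 values of 1.8 share dense rank 1.
The 3 values of 1.9 share dense rank 2.
Remaining distinct values take the next consecutive integers.
Control values → pooled ranks: 1.8→1, 1.9→2, 1.8→1, 1.9→2
Rank sum = 1 + 2 + 1 + 2 = 6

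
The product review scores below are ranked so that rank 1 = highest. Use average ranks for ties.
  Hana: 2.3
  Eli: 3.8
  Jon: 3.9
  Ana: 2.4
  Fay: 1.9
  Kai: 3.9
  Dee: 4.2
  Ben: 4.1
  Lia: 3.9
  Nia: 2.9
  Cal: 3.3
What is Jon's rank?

Sorted (descending): 4.2, 4.1, 3.9, 3.9, 3.9, 3.8, 3.3, 2.9, 2.4, 2.3, 1.9
The 3 values of 3.9 occupy positions 3–5 → average rank 4.
Jon has value 3.9 → rank 4.

4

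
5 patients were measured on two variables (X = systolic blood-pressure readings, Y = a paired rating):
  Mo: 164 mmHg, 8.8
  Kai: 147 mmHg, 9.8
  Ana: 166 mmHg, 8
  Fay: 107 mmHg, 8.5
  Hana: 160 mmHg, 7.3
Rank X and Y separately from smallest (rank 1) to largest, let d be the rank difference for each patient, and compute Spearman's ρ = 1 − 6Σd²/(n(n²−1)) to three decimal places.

-0.300

Ranks of variable 1: 4, 2, 5, 1, 3
Ranks of variable 2: 4, 5, 2, 3, 1
d = r₁ − r₂: 0, -3, 3, -2, 2
d²: 0, 9, 9, 4, 4; Σd² = 26
ρ = 1 − 6·26/(5·24) = 1 − 156/120 = -0.300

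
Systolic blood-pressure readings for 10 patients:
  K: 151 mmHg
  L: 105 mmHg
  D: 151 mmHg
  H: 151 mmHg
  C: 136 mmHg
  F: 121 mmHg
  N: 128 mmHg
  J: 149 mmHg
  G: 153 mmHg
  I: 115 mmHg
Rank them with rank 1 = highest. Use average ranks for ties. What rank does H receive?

3

Sorted (descending): 153, 151, 151, 151, 149, 136, 128, 121, 115, 105
The 3 values of 151 occupy positions 2–4 → average rank 3.
H has value 151 mmHg → rank 3.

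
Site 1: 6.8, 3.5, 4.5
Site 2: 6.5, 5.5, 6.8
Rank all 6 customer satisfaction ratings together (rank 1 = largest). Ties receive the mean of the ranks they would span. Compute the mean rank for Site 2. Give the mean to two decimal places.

2.83

Sorted (descending): 6.8, 6.8, 6.5, 5.5, 4.5, 3.5
The 2 values of 6.8 occupy positions 1–2 → average rank (1+2)/2 = 1.5.
Site 2 values → pooled ranks: 6.5→3, 5.5→4, 6.8→1.5
Mean rank = (3 + 4 + 1.5) / 3 = 2.83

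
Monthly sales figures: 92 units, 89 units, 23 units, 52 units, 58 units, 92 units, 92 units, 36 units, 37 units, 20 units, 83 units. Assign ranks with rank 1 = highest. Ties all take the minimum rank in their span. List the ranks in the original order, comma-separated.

1, 4, 10, 7, 6, 1, 1, 9, 8, 11, 5

Sorted (descending): 92, 92, 92, 89, 83, 58, 52, 37, 36, 23, 20
The 3 values of 92 occupy positions 1–3 → each gets rank 1.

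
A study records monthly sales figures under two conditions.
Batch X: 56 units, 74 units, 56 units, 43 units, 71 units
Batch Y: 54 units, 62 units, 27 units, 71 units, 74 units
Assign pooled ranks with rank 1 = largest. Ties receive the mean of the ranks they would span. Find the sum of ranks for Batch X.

Sorted (descending): 74, 74, 71, 71, 62, 56, 56, 54, 43, 27
The 2 values of 74 occupy positions 1–2 → average rank (1+2)/2 = 1.5.
The 2 values of 71 occupy positions 3–4 → average rank (3+4)/2 = 3.5.
The 2 values of 56 occupy positions 6–7 → average rank (6+7)/2 = 6.5.
Batch X values → pooled ranks: 56→6.5, 74→1.5, 56→6.5, 43→9, 71→3.5
Rank sum = 6.5 + 1.5 + 6.5 + 9 + 3.5 = 27

27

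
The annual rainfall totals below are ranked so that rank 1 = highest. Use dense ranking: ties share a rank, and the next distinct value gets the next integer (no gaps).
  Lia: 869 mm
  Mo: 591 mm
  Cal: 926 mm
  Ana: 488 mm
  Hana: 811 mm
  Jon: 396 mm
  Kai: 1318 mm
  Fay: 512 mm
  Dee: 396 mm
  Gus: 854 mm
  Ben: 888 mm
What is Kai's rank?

Sorted (descending): 1318, 926, 888, 869, 854, 811, 591, 512, 488, 396, 396
The 2 values of 396 share dense rank 10.
Remaining distinct values take the next consecutive integers.
Kai has value 1318 mm → rank 1.

1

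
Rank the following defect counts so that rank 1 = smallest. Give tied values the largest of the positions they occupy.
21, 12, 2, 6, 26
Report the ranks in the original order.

4, 3, 1, 2, 5

Sorted (ascending): 2, 6, 12, 21, 26
No ties — each value takes its position as its rank.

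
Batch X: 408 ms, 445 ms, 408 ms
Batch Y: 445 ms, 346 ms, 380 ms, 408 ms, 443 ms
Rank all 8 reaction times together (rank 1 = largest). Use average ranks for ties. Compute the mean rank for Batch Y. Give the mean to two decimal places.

4.90

Sorted (descending): 445, 445, 443, 408, 408, 408, 380, 346
The 2 values of 445 occupy positions 1–2 → average rank (1+2)/2 = 1.5.
The 3 values of 408 occupy positions 4–6 → average rank 5.
Batch Y values → pooled ranks: 445→1.5, 346→8, 380→7, 408→5, 443→3
Mean rank = (1.5 + 8 + 7 + 5 + 3) / 5 = 4.90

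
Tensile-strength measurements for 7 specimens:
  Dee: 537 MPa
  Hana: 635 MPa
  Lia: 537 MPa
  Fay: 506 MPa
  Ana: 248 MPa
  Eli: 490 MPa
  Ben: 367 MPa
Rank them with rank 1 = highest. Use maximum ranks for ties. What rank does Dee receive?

Sorted (descending): 635, 537, 537, 506, 490, 367, 248
The 2 values of 537 occupy positions 2–3 → each gets rank 3.
Dee has value 537 MPa → rank 3.

3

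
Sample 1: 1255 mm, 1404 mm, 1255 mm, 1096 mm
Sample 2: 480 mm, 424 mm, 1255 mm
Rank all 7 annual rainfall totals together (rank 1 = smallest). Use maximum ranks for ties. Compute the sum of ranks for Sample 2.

9

Sorted (ascending): 424, 480, 1096, 1255, 1255, 1255, 1404
The 3 values of 1255 occupy positions 4–6 → each gets rank 6.
Sample 2 values → pooled ranks: 480→2, 424→1, 1255→6
Rank sum = 2 + 1 + 6 = 9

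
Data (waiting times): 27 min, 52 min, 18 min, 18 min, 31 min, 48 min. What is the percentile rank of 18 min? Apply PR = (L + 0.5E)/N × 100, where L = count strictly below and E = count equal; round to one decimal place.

16.7

N = 6.
Strictly below 18: 0. Equal to 18: 2.
PR = (0 + 0.5·2)/6 × 100 = 16.7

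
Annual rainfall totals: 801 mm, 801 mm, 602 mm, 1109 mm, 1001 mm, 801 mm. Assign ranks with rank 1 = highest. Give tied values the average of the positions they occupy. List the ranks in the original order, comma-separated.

4, 4, 6, 1, 2, 4

Sorted (descending): 1109, 1001, 801, 801, 801, 602
The 3 values of 801 occupy positions 3–5 → average rank 4.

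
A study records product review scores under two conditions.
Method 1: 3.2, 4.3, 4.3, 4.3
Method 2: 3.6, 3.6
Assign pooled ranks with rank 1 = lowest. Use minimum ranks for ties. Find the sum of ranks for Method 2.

Sorted (ascending): 3.2, 3.6, 3.6, 4.3, 4.3, 4.3
The 2 values of 3.6 occupy positions 2–3 → each gets rank 2.
The 3 values of 4.3 occupy positions 4–6 → each gets rank 4.
Method 2 values → pooled ranks: 3.6→2, 3.6→2
Rank sum = 2 + 2 = 4

4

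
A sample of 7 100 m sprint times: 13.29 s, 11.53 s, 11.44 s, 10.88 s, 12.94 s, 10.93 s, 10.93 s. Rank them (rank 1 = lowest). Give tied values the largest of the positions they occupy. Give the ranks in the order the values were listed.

Sorted (ascending): 10.88, 10.93, 10.93, 11.44, 11.53, 12.94, 13.29
The 2 values of 10.93 occupy positions 2–3 → each gets rank 3.

7, 5, 4, 1, 6, 3, 3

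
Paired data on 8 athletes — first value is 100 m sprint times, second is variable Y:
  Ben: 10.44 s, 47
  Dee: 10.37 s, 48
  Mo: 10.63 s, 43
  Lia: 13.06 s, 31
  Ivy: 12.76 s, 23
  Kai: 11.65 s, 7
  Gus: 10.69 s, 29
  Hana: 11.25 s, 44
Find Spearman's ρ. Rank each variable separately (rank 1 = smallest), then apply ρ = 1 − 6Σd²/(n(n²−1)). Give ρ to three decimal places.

Ranks of variable 1: 2, 1, 3, 8, 7, 6, 4, 5
Ranks of variable 2: 7, 8, 5, 4, 2, 1, 3, 6
d = r₁ − r₂: -5, -7, -2, 4, 5, 5, 1, -1
d²: 25, 49, 4, 16, 25, 25, 1, 1; Σd² = 146
ρ = 1 − 6·146/(8·63) = 1 − 876/504 = -0.738

-0.738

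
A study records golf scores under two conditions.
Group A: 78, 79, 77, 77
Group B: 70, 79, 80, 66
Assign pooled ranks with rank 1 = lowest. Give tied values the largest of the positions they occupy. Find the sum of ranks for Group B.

18

Sorted (ascending): 66, 70, 77, 77, 78, 79, 79, 80
The 2 values of 77 occupy positions 3–4 → each gets rank 4.
The 2 values of 79 occupy positions 6–7 → each gets rank 7.
Group B values → pooled ranks: 70→2, 79→7, 80→8, 66→1
Rank sum = 2 + 7 + 8 + 1 = 18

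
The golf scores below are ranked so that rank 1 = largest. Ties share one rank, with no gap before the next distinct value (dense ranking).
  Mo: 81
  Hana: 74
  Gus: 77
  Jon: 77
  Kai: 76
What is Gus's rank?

2

Sorted (descending): 81, 77, 77, 76, 74
The 2 values of 77 share dense rank 2.
Remaining distinct values take the next consecutive integers.
Gus has value 77 → rank 2.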